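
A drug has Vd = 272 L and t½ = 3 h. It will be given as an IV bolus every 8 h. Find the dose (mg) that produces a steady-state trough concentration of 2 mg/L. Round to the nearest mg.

2910 mg

τ/t½ = 8/3 ≈ 2.6667, so f = (1/2)^(8/3) ≈ 0.157490.
Cmin,ss = (D/Vd)·f/(1−f), so D = Cmin,ss·Vd·(1−f)/f.
D = 2 × 272 × (1−f)/f ≈ 2 × 272 × 5.34961 ≈ 2910.19 mg.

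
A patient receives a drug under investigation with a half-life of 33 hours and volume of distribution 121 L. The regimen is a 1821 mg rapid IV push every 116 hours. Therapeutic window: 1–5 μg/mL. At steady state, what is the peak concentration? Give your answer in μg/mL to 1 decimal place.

16.5 μg/mL

k = ln2/t½ = ln2/33 ≈ 0.021004 h⁻¹; fraction remaining f = e^(−kτ) = e^(−0.021004×116) ≈ 0.0875.
At steady state, accumulation factor R = 1/(1 − e^(−kτ)) ≈ 1.0959.
Single-dose peak C₀ = D/Vd = 1821/121 ≈ 15.050 μg/mL.
Steady-state peak Cmax,ss = C₀·R ≈ 15.050 × 1.0959 ≈ 16.493 μg/mL.
Peak 16.5 μg/mL vs MTC 5 μg/mL: exceeds toxic threshold.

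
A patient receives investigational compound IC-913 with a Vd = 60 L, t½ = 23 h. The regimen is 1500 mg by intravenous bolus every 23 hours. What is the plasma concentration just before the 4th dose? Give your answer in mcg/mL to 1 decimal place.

21.9 mcg/mL

f = (1/2)^(τ/t½) = (1/2)^(23/23) ≈ 0.5000.
C₀ = D/Vd = 1500/60 ≈ 25.000 mcg/mL.
Before the 4th dose, 3 doses have been given. Superposition: Cmin = C₀·(f + f² + … + f^3).
≈ 25.000 × (0.5000 + 0.2500 + 0.1250) ≈ 25.000 × 0.8750 ≈ 21.875 mcg/mL.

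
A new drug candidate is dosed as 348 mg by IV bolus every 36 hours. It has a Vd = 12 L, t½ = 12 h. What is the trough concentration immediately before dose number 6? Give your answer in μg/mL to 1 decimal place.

4.1 μg/mL

f = (1/2)^(τ/t½) = (1/2)^(36/12) ≈ 0.1250.
C₀ = D/Vd = 348/12 ≈ 29.000 μg/mL.
Before the 6th dose, 5 doses have been given. Superposition: Cmin = C₀·(f + f² + … + f^5).
≈ 29.000 × (0.1250 + 0.0156 + 0.0020 + 0.0002 + 0.0000) ≈ 29.000 × 0.1428 ≈ 4.141 μg/mL.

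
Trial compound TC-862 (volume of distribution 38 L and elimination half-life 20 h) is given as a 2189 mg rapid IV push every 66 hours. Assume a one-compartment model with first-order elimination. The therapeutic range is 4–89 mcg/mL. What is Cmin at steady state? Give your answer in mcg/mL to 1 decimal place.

τ/t½ = 66/20 ≈ 3.3, so fraction remaining f = (1/2)^(66/20) ≈ 0.1015.
At steady state, accumulation factor R = 1/(1 − e^(−kτ)) ≈ 1.1130.
Single-dose peak C₀ = D/Vd = 2189/38 ≈ 57.605 mcg/mL.
Cmax,ss = C₀/(1 − f) ≈ 57.605/0.8985 ≈ 64.112 mcg/mL.
One interval later, Cmin,ss = Cmax,ss·e^(−kτ) ≈ 64.112 × 0.1015 ≈ 6.507 mcg/mL.
Trough 6.5 mcg/mL vs MEC 4 mcg/mL: adequate.

6.5 mcg/mL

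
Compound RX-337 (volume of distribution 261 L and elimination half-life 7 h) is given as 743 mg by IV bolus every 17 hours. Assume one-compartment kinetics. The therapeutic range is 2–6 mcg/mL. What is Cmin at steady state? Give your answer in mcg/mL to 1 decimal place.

τ/t½ = 17/7 ≈ 2.4286, so fraction remaining f = (1/2)^(17/7) ≈ 0.1857.
Accumulation ratio R = 1/(1 − f) ≈ 1/0.8143 ≈ 1.2280.
Each bolus raises the concentration by D/Vd = 743/261 ≈ 2.847 mcg/mL.
Steady-state peak Cmax,ss = C₀·R ≈ 2.847 × 1.2280 ≈ 3.496 mcg/mL.
Steady-state trough Cmin,ss = Cmax,ss·f ≈ 3.496 × 0.1857 ≈ 0.649 mcg/mL.
Trough 0.6 mcg/mL vs MEC 2 mcg/mL: subtherapeutic.

0.6 mcg/mL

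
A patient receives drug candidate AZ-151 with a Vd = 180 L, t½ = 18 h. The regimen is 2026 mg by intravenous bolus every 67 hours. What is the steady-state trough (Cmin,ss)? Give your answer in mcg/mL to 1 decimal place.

0.9 mcg/mL

k = ln2/t½ = ln2/18 ≈ 0.038508 h⁻¹; fraction remaining f = e^(−kτ) = e^(−0.038508×67) ≈ 0.0758.
At steady state, accumulation factor R = 1/(1 − e^(−kτ)) ≈ 1.0820.
Single-dose peak C₀ = D/Vd = 2026/180 ≈ 11.256 mcg/mL.
Cmax,ss = C₀/(1 − f) ≈ 11.256/0.9242 ≈ 12.179 mcg/mL.
One interval later, Cmin,ss = Cmax,ss·e^(−kτ) ≈ 12.179 × 0.0758 ≈ 0.923 mcg/mL.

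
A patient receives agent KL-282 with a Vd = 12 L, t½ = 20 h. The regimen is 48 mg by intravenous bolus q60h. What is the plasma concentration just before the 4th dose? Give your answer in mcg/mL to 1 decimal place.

f = (1/2)^(τ/t½) = (1/2)^(60/20) ≈ 0.1250.
C₀ = D/Vd = 48/12 ≈ 4.000 mcg/mL.
Before the 4th dose, 3 doses have been given. Superposition: Cmin = C₀·(f + f² + … + f^3).
≈ 4.000 × (0.1250 + 0.0156 + 0.0020) ≈ 4.000 × 0.1426 ≈ 0.570 mcg/mL.

0.6 mcg/mL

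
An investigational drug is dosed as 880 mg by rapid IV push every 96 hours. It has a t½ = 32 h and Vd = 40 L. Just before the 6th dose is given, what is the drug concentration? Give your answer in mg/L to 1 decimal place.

3.1 mg/L

f = (1/2)^(τ/t½) = (1/2)^(96/32) ≈ 0.1250.
C₀ = D/Vd = 880/40 ≈ 22.000 mg/L.
Before the 6th dose, 5 doses have been given. Superposition: Cmin = C₀·(f + f² + … + f^5).
≈ 22.000 × (0.1250 + 0.0156 + 0.0020 + 0.0002 + 0.0000) ≈ 22.000 × 0.1428 ≈ 3.142 mg/L.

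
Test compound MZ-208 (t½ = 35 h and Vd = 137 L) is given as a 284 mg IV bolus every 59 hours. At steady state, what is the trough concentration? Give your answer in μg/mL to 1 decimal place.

Over one 59-h interval, 59/35 ≈ 1.6857 half-lives elapse, leaving f ≈ 0.3108 of each dose.
Accumulation ratio R = 1/(1 − f) ≈ 1/0.6892 ≈ 1.4510.
Single-dose peak C₀ = D/Vd = 284/137 ≈ 2.073 μg/mL.
Steady-state peak Cmax,ss = C₀·R ≈ 2.073 × 1.4510 ≈ 3.008 μg/mL.
One interval later, Cmin,ss = Cmax,ss·e^(−kτ) ≈ 3.008 × 0.3108 ≈ 0.935 μg/mL.

0.9 μg/mL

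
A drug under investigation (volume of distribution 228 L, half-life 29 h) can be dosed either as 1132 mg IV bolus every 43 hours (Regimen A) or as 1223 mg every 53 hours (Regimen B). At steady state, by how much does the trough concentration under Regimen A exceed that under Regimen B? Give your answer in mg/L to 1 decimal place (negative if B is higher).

Regimen A: f = (1/2)^(43/29) ≈ 0.3578; Cmin,ss = (1132/228)·f/(1−f) ≈ 2.766 mg/L.
Regimen B: f = (1/2)^(53/29) ≈ 0.2817; Cmin,ss = (1223/228)·f/(1−f) ≈ 2.104 mg/L.
Difference ≈ 2.766 − 2.104 ≈ 0.662 mg/L.

0.7 mg/L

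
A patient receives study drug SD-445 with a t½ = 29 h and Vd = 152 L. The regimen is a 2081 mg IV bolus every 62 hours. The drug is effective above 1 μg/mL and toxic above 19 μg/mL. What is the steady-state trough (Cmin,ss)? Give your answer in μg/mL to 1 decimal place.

4.0 μg/mL

τ/t½ = 62/29 ≈ 2.1379, so fraction remaining f = (1/2)^(62/29) ≈ 0.2272.
Accumulation ratio R = 1/(1 − f) ≈ 1/0.7728 ≈ 1.2940.
Each bolus raises the concentration by D/Vd = 2081/152 ≈ 13.691 μg/mL.
Steady-state peak Cmax,ss = C₀·R ≈ 13.691 × 1.2940 ≈ 17.716 μg/mL.
Steady-state trough Cmin,ss = Cmax,ss·f ≈ 17.716 × 0.2272 ≈ 4.025 μg/mL.
Trough 4.0 μg/mL vs MEC 1 μg/mL: adequate.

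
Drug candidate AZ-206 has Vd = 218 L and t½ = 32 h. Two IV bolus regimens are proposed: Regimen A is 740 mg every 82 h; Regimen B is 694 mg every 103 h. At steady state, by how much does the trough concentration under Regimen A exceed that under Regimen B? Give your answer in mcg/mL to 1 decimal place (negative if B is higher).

0.3 mcg/mL

Regimen A: f = (1/2)^(82/32) ≈ 0.1693; Cmin,ss = (740/218)·f/(1−f) ≈ 0.692 mcg/mL.
Regimen B: f = (1/2)^(103/32) ≈ 0.1074; Cmin,ss = (694/218)·f/(1−f) ≈ 0.383 mcg/mL.
Difference ≈ 0.692 − 0.383 ≈ 0.309 mcg/mL.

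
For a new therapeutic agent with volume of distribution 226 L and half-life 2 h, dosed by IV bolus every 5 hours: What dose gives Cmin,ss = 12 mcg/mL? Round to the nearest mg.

τ/t½ = 5/2 ≈ 2.5, so f = (1/2)^(5/2) ≈ 0.176777.
Cmin,ss = (D/Vd)·f/(1−f), so D = Cmin,ss·Vd·(1−f)/f.
D = 12 × 226 × (1−f)/f ≈ 12 × 226 × 4.65684 ≈ 12629.35 mg.

12629 mg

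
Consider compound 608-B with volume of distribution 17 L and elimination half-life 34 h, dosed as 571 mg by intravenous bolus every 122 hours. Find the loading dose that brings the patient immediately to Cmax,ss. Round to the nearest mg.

f = (1/2)^(122/34) ≈ 0.083145; accumulation ratio R = 1/(1−f) ≈ 1.09069.
Loading dose to hit Cmax,ss on first dose: D_load = D_maint·R ≈ 571 × 1.09069 ≈ 622.78 mg.

623 mg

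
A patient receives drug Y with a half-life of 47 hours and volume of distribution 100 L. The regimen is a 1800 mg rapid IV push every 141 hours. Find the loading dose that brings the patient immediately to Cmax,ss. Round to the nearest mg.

f = (1/2)^(141/47) ≈ 0.125000; accumulation ratio R = 1/(1−f) ≈ 1.14286.
Loading dose to hit Cmax,ss on first dose: D_load = D_maint·R ≈ 1800 × 1.14286 ≈ 2057.15 mg.

2057 mg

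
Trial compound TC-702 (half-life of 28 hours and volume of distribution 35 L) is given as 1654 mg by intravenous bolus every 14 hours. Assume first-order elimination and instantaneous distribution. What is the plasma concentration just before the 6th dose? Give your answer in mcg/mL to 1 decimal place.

93.9 mcg/mL

f = (1/2)^(τ/t½) = (1/2)^(14/28) ≈ 0.7071.
C₀ = D/Vd = 1654/35 ≈ 47.257 mcg/mL.
Before the 6th dose, 5 doses have been given. Superposition: Cmin = C₀·(f + f² + … + f^5).
≈ 47.257 × (0.7071 + 0.5000 + 0.3535 + 0.2500 + 0.1768) ≈ 47.257 × 1.9874 ≈ 93.919 mcg/mL.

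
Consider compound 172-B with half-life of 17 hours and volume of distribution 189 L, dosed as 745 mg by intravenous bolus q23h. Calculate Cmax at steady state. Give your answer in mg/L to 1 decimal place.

Over one 23-h interval, 23/17 ≈ 1.3529 half-lives elapse, leaving f ≈ 0.3915 of each dose.
Accumulation ratio R = 1/(1 − f) ≈ 1/0.6085 ≈ 1.6434.
Single-dose peak C₀ = D/Vd = 745/189 ≈ 3.942 mg/L.
Steady-state peak Cmax,ss = C₀·R ≈ 3.942 × 1.6434 ≈ 6.478 mg/L.

6.5 mg/L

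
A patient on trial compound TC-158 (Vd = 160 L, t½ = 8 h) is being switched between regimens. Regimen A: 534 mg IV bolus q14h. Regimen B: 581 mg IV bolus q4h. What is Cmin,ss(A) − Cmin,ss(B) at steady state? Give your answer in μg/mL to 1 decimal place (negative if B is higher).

Regimen A: f = (1/2)^(14/8) ≈ 0.2973; Cmin,ss = (534/160)·f/(1−f) ≈ 1.412 μg/mL.
Regimen B: f = (1/2)^(4/8) ≈ 0.7071; Cmin,ss = (581/160)·f/(1−f) ≈ 8.766 μg/mL.
Difference ≈ 1.412 − 8.766 ≈ -7.354 μg/mL.

-7.4 μg/mL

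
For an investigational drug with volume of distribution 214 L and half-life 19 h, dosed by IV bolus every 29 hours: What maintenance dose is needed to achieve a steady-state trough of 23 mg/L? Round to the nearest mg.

9256 mg

τ/t½ = 29/19 ≈ 1.5263, so f = (1/2)^(29/19) ≈ 0.347163.
Cmin,ss = (D/Vd)·f/(1−f), so D = Cmin,ss·Vd·(1−f)/f.
D = 23 × 214 × (1−f)/f ≈ 23 × 214 × 1.88049 ≈ 9255.77 mg.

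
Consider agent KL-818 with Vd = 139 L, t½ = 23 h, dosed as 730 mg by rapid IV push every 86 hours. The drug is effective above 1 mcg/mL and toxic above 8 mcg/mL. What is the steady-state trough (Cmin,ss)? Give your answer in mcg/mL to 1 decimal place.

τ/t½ = 86/23 ≈ 3.7391, so fraction remaining f = (1/2)^(86/23) ≈ 0.0749.
At steady state, accumulation factor R = 1/(1 − e^(−kτ)) ≈ 1.0810.
Single-dose peak C₀ = D/Vd = 730/139 ≈ 5.252 mcg/mL.
Steady-state peak Cmax,ss = C₀·R ≈ 5.252 × 1.0810 ≈ 5.677 mcg/mL.
One interval later, Cmin,ss = Cmax,ss·e^(−kτ) ≈ 5.677 × 0.0749 ≈ 0.425 mcg/mL.
Trough 0.4 mcg/mL vs MEC 1 mcg/mL: subtherapeutic.

0.4 mcg/mL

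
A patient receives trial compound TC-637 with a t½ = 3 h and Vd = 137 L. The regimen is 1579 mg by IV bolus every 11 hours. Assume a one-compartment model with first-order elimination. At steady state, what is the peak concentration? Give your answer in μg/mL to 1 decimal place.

k = ln2/t½ = ln2/3 ≈ 0.231049 h⁻¹; fraction remaining f = e^(−kτ) = e^(−0.231049×11) ≈ 0.0787.
Accumulation ratio R = 1/(1 − f) ≈ 1/0.9213 ≈ 1.0854.
Single-dose peak C₀ = D/Vd = 1579/137 ≈ 11.526 μg/mL.
Cmax,ss = C₀/(1 − f) ≈ 11.526/0.9213 ≈ 12.511 μg/mL.

12.5 μg/mL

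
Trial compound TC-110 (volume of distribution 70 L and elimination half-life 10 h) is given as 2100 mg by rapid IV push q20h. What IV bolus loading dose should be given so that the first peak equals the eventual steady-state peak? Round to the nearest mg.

2800 mg

f = (1/2)^(20/10) ≈ 0.250000; accumulation ratio R = 1/(1−f) ≈ 1.33333.
Loading dose to hit Cmax,ss on first dose: D_load = D_maint·R ≈ 2100 × 1.33333 ≈ 2799.99 mg.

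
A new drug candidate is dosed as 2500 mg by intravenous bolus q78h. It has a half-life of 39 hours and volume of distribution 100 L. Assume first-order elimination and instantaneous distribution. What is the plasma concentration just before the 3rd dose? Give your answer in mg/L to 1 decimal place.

f = (1/2)^(τ/t½) = (1/2)^(78/39) ≈ 0.2500.
C₀ = D/Vd = 2500/100 ≈ 25.000 mg/L.
Before the 3rd dose, 2 doses have been given. Superposition: Cmin = C₀·(f + f²).
≈ 25.000 × (0.2500 + 0.0625) ≈ 25.000 × 0.3125 ≈ 7.812 mg/L.

7.8 mg/L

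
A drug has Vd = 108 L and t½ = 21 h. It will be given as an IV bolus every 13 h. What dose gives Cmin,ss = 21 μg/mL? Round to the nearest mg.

τ/t½ = 13/21 ≈ 0.61905, so f = (1/2)^(13/21) ≈ 0.651101.
Cmin,ss = (D/Vd)·f/(1−f), so D = Cmin,ss·Vd·(1−f)/f.
D = 21 × 108 × (1−f)/f ≈ 21 × 108 × 0.53586 ≈ 1215.33 mg.

1215 mg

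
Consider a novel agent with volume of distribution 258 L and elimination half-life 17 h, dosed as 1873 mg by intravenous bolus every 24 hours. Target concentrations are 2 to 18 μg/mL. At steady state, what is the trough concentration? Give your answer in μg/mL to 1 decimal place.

4.4 μg/mL

τ/t½ = 24/17 ≈ 1.4118, so fraction remaining f = (1/2)^(24/17) ≈ 0.3759.
Each bolus raises the concentration by D/Vd = 1873/258 ≈ 7.260 μg/mL.
Steady-state trough Cmin,ss = C₀·f/(1−f) ≈ 7.260 × 0.3759/0.6241 ≈ 4.373 μg/mL.
Trough 4.4 μg/mL vs MEC 2 μg/mL: adequate.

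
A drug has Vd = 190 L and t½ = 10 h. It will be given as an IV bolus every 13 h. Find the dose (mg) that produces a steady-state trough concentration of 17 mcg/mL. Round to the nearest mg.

4723 mg

τ/t½ = 13/10 ≈ 1.3, so f = (1/2)^(13/10) ≈ 0.406126.
Cmin,ss = (D/Vd)·f/(1−f), so D = Cmin,ss·Vd·(1−f)/f.
D = 17 × 190 × (1−f)/f ≈ 17 × 190 × 1.46229 ≈ 4723.20 mg.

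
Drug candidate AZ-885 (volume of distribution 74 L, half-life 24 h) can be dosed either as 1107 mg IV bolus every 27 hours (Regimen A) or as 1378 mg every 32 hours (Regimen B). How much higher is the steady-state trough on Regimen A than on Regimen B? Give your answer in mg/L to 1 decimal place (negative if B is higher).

0.4 mg/L

Regimen A: f = (1/2)^(27/24) ≈ 0.4585; Cmin,ss = (1107/74)·f/(1−f) ≈ 12.667 mg/L.
Regimen B: f = (1/2)^(32/24) ≈ 0.3969; Cmin,ss = (1378/74)·f/(1−f) ≈ 12.255 mg/L.
Difference ≈ 12.667 − 12.255 ≈ 0.412 mg/L.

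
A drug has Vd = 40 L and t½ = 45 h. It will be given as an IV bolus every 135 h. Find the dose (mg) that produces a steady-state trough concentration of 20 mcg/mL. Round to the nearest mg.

5600 mg

τ/t½ = 135/45 ≈ 3, so f = (1/2)^(135/45) ≈ 0.125000.
Cmin,ss = (D/Vd)·f/(1−f), so D = Cmin,ss·Vd·(1−f)/f.
D = 20 × 40 × (1−f)/f ≈ 20 × 40 × 7.00000 ≈ 5600.00 mg.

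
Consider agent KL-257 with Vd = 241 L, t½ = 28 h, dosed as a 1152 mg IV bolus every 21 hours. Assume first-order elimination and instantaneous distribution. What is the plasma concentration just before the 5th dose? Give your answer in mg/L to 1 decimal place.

6.1 mg/L

f = (1/2)^(τ/t½) = (1/2)^(21/28) ≈ 0.5946.
C₀ = D/Vd = 1152/241 ≈ 4.780 mg/L.
Before the 5th dose, 4 doses have been given. Superposition: Cmin = C₀·(f + f² + … + f^4).
≈ 4.780 × (0.5946 + 0.3535 + 0.2102 + 0.1250) ≈ 4.780 × 1.2833 ≈ 6.134 mg/L.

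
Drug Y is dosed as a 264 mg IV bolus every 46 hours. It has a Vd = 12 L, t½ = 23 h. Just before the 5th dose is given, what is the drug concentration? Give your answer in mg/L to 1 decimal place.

7.3 mg/L

f = (1/2)^(τ/t½) = (1/2)^(46/23) ≈ 0.2500.
C₀ = D/Vd = 264/12 ≈ 22.000 mg/L.
Before the 5th dose, 4 doses have been given. Superposition: Cmin = C₀·(f + f² + … + f^4).
≈ 22.000 × (0.2500 + 0.0625 + 0.0156 + 0.0039) ≈ 22.000 × 0.3320 ≈ 7.304 mg/L.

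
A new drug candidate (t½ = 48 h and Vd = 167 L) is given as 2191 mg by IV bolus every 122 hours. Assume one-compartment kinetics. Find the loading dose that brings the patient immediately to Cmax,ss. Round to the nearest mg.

2645 mg

f = (1/2)^(122/48) ≈ 0.171744; accumulation ratio R = 1/(1−f) ≈ 1.20736.
Loading dose to hit Cmax,ss on first dose: D_load = D_maint·R ≈ 2191 × 1.20736 ≈ 2645.33 mg.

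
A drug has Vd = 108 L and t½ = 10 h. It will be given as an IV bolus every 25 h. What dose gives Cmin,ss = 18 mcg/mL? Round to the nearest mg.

9053 mg

τ/t½ = 25/10 ≈ 2.5, so f = (1/2)^(25/10) ≈ 0.176777.
Cmin,ss = (D/Vd)·f/(1−f), so D = Cmin,ss·Vd·(1−f)/f.
D = 18 × 108 × (1−f)/f ≈ 18 × 108 × 4.65684 ≈ 9052.90 mg.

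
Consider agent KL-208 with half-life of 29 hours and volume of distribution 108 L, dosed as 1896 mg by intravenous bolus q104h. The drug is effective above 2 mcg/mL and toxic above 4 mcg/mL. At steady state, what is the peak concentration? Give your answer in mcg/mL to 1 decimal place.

Over one 104-h interval, 104/29 ≈ 3.5862 half-lives elapse, leaving f ≈ 0.0833 of each dose.
Accumulation ratio R = 1/(1 − f) ≈ 1/0.9167 ≈ 1.0909.
Single-dose peak C₀ = D/Vd = 1896/108 ≈ 17.556 mcg/mL.
Steady-state peak Cmax,ss = C₀·R ≈ 17.556 × 1.0909 ≈ 19.152 mcg/mL.
Peak 19.2 mcg/mL vs MTC 4 mcg/mL: exceeds toxic threshold.

19.2 mcg/mL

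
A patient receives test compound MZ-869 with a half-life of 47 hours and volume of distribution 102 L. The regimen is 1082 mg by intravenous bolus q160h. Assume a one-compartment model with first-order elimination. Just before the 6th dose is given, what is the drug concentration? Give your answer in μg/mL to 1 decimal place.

f = (1/2)^(τ/t½) = (1/2)^(160/47) ≈ 0.0945.
C₀ = D/Vd = 1082/102 ≈ 10.608 μg/mL.
Before the 6th dose, 5 doses have been given. Superposition: Cmin = C₀·(f + f² + … + f^5).
≈ 10.608 × (0.0945 + 0.0089 + 0.0008 + 0.0001 + 0.0000) ≈ 10.608 × 0.1043 ≈ 1.106 μg/mL.

1.1 μg/mL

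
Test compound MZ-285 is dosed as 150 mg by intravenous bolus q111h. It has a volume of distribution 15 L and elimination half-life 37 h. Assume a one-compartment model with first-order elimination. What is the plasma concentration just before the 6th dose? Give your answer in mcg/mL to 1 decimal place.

f = (1/2)^(τ/t½) = (1/2)^(111/37) ≈ 0.1250.
C₀ = D/Vd = 150/15 ≈ 10.000 mcg/mL.
Before the 6th dose, 5 doses have been given. Superposition: Cmin = C₀·(f + f² + … + f^5).
≈ 10.000 × (0.1250 + 0.0156 + 0.0020 + 0.0002 + 0.0000) ≈ 10.000 × 0.1428 ≈ 1.428 mcg/mL.

1.4 mcg/mL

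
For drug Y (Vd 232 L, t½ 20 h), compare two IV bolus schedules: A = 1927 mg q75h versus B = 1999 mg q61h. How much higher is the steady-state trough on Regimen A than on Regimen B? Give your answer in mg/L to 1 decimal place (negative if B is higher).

-0.5 mg/L

Regimen A: f = (1/2)^(75/20) ≈ 0.0743; Cmin,ss = (1927/232)·f/(1−f) ≈ 0.667 mg/L.
Regimen B: f = (1/2)^(61/20) ≈ 0.1207; Cmin,ss = (1999/232)·f/(1−f) ≈ 1.183 mg/L.
Difference ≈ 0.667 − 1.183 ≈ -0.516 mg/L.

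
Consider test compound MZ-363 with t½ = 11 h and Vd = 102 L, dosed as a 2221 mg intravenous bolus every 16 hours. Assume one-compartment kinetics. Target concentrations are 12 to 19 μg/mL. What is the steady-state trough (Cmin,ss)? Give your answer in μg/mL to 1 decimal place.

τ/t½ = 16/11 ≈ 1.4545, so fraction remaining f = (1/2)^(16/11) ≈ 0.3649.
Single-dose peak C₀ = D/Vd = 2221/102 ≈ 21.775 μg/mL.
Steady-state trough Cmin,ss = C₀·f/(1−f) ≈ 21.775 × 0.3649/0.6351 ≈ 12.511 μg/mL.
Trough 12.5 μg/mL vs MEC 12 μg/mL: adequate.

12.5 μg/mL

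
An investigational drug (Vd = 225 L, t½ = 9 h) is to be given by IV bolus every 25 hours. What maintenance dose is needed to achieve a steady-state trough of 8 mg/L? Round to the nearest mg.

τ/t½ = 25/9 ≈ 2.7778, so f = (1/2)^(25/9) ≈ 0.145816.
Cmin,ss = (D/Vd)·f/(1−f), so D = Cmin,ss·Vd·(1−f)/f.
D = 8 × 225 × (1−f)/f ≈ 8 × 225 × 5.85796 ≈ 10544.33 mg.

10544 mg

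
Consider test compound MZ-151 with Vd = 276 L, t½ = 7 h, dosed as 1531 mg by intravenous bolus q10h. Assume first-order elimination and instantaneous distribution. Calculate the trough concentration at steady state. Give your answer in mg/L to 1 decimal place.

τ/t½ = 10/7 ≈ 1.4286, so fraction remaining f = (1/2)^(10/7) ≈ 0.3715.
Each bolus raises the concentration by D/Vd = 1531/276 ≈ 5.547 mg/L.
Steady-state trough Cmin,ss = C₀·f/(1−f) ≈ 5.547 × 0.3715/0.6285 ≈ 3.279 mg/L.

3.3 mg/L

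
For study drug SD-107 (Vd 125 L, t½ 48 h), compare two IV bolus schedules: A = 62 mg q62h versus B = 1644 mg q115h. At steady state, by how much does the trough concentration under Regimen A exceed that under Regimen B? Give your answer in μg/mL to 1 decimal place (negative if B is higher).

-2.7 μg/mL

Regimen A: f = (1/2)^(62/48) ≈ 0.4085; Cmin,ss = (62/125)·f/(1−f) ≈ 0.343 μg/mL.
Regimen B: f = (1/2)^(115/48) ≈ 0.1900; Cmin,ss = (1644/125)·f/(1−f) ≈ 3.085 μg/mL.
Difference ≈ 0.343 − 3.085 ≈ -2.742 μg/mL.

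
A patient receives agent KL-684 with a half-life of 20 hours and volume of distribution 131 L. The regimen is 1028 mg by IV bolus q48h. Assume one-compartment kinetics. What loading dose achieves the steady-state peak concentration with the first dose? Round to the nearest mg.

f = (1/2)^(48/20) ≈ 0.189465; accumulation ratio R = 1/(1−f) ≈ 1.23375.
Loading dose to hit Cmax,ss on first dose: D_load = D_maint·R ≈ 1028 × 1.23375 ≈ 1268.29 mg.

1268 mg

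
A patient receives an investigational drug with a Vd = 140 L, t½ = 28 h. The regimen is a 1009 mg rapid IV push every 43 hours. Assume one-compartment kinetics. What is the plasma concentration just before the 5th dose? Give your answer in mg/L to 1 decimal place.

f = (1/2)^(τ/t½) = (1/2)^(43/28) ≈ 0.3449.
C₀ = D/Vd = 1009/140 ≈ 7.207 mg/L.
Before the 5th dose, 4 doses have been given. Superposition: Cmin = C₀·(f + f² + … + f^4).
≈ 7.207 × (0.3449 + 0.1190 + 0.0410 + 0.0142) ≈ 7.207 × 0.5191 ≈ 3.741 mg/L.

3.7 mg/L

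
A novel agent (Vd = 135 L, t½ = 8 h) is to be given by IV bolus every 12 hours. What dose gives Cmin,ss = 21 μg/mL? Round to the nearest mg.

5184 mg

τ/t½ = 12/8 ≈ 1.5, so f = (1/2)^(12/8) ≈ 0.353553.
Cmin,ss = (D/Vd)·f/(1−f), so D = Cmin,ss·Vd·(1−f)/f.
D = 21 × 135 × (1−f)/f ≈ 21 × 135 × 1.82843 ≈ 5183.60 mg.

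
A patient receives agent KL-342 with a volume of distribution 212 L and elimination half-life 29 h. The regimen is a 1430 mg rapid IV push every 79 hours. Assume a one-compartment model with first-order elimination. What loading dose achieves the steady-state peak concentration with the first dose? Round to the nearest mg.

1685 mg

f = (1/2)^(79/29) ≈ 0.151340; accumulation ratio R = 1/(1−f) ≈ 1.17833.
Loading dose to hit Cmax,ss on first dose: D_load = D_maint·R ≈ 1430 × 1.17833 ≈ 1685.01 mg.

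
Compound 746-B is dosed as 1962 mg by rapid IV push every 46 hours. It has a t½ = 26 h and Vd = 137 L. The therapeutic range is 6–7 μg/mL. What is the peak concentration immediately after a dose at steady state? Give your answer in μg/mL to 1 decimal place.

20.3 μg/mL

Over one 46-h interval, 46/26 ≈ 1.7692 half-lives elapse, leaving f ≈ 0.2934 of each dose.
At steady state, accumulation factor R = 1/(1 − e^(−kτ)) ≈ 1.4152.
Single-dose peak C₀ = D/Vd = 1962/137 ≈ 14.321 μg/mL.
Steady-state peak Cmax,ss = C₀·R ≈ 14.321 × 1.4152 ≈ 20.267 μg/mL.
Peak 20.3 μg/mL vs MTC 7 μg/mL: exceeds toxic threshold.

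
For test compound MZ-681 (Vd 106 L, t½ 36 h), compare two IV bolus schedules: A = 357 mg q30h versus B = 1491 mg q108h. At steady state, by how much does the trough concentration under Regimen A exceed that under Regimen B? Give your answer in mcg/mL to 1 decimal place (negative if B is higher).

2.3 mcg/mL

Regimen A: f = (1/2)^(30/36) ≈ 0.5612; Cmin,ss = (357/106)·f/(1−f) ≈ 4.307 mcg/mL.
Regimen B: f = (1/2)^(108/36) ≈ 0.1250; Cmin,ss = (1491/106)·f/(1−f) ≈ 2.009 mcg/mL.
Difference ≈ 4.307 − 2.009 ≈ 2.298 mcg/mL.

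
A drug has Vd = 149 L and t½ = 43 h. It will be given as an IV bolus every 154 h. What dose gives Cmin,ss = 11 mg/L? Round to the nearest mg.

17980 mg

τ/t½ = 154/43 ≈ 3.5814, so f = (1/2)^(154/43) ≈ 0.083540.
Cmin,ss = (D/Vd)·f/(1−f), so D = Cmin,ss·Vd·(1−f)/f.
D = 11 × 149 × (1−f)/f ≈ 11 × 149 × 10.97031 ≈ 17980.34 mg.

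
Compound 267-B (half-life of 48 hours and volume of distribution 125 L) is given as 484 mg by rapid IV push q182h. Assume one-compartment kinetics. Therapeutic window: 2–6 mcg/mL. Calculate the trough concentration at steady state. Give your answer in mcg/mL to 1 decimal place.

Over one 182-h interval, 182/48 ≈ 3.7917 half-lives elapse, leaving f ≈ 0.0722 of each dose.
Accumulation ratio R = 1/(1 − f) ≈ 1/0.9278 ≈ 1.0778.
Single-dose peak C₀ = D/Vd = 484/125 ≈ 3.872 mcg/mL.
Steady-state peak Cmax,ss = C₀·R ≈ 3.872 × 1.0778 ≈ 4.173 mcg/mL.
Steady-state trough Cmin,ss = Cmax,ss·f ≈ 4.173 × 0.0722 ≈ 0.301 mcg/mL.
Trough 0.3 mcg/mL vs MEC 2 mcg/mL: subtherapeutic.

0.3 mcg/mL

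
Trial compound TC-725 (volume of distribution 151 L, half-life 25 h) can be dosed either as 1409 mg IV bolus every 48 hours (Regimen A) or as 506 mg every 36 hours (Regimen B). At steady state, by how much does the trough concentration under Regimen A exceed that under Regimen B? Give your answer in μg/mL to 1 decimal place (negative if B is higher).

Regimen A: f = (1/2)^(48/25) ≈ 0.2643; Cmin,ss = (1409/151)·f/(1−f) ≈ 3.352 μg/mL.
Regimen B: f = (1/2)^(36/25) ≈ 0.3686; Cmin,ss = (506/151)·f/(1−f) ≈ 1.956 μg/mL.
Difference ≈ 3.352 − 1.956 ≈ 1.396 μg/mL.

1.4 μg/mL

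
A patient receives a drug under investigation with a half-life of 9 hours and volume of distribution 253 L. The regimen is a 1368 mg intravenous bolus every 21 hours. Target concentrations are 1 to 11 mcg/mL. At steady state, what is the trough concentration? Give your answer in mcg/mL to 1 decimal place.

1.3 mcg/mL

τ/t½ = 21/9 ≈ 2.3333, so fraction remaining f = (1/2)^(21/9) ≈ 0.1984.
At steady state, accumulation factor R = 1/(1 − e^(−kτ)) ≈ 1.2475.
Single-dose peak C₀ = D/Vd = 1368/253 ≈ 5.407 mcg/mL.
Cmax,ss = C₀/(1 − f) ≈ 5.407/0.8016 ≈ 6.745 mcg/mL.
Steady-state trough Cmin,ss = Cmax,ss·f ≈ 6.745 × 0.1984 ≈ 1.338 mcg/mL.
Trough 1.3 mcg/mL vs MEC 1 mcg/mL: adequate.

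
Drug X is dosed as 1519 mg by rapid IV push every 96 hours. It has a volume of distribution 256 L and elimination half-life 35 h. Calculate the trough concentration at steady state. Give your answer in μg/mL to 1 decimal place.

k = ln2/t½ = ln2/35 ≈ 0.019804 h⁻¹; fraction remaining f = e^(−kτ) = e^(−0.019804×96) ≈ 0.1494.
Single-dose peak C₀ = D/Vd = 1519/256 ≈ 5.934 μg/mL.
Steady-state trough Cmin,ss = C₀·f/(1−f) ≈ 5.934 × 0.1494/0.8506 ≈ 1.042 μg/mL.

1.0 μg/mL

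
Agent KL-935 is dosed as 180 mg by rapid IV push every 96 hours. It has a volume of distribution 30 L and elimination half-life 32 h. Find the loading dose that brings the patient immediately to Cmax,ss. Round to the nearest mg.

206 mg

f = (1/2)^(96/32) ≈ 0.125000; accumulation ratio R = 1/(1−f) ≈ 1.14286.
Loading dose to hit Cmax,ss on first dose: D_load = D_maint·R ≈ 180 × 1.14286 ≈ 205.71 mg.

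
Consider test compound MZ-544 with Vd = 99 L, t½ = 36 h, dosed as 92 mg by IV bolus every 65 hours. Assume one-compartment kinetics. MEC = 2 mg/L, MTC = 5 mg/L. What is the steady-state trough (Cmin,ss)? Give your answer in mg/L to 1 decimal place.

0.4 mg/L

k = ln2/t½ = ln2/36 ≈ 0.019254 h⁻¹; fraction remaining f = e^(−kτ) = e^(−0.019254×65) ≈ 0.2861.
At steady state, accumulation factor R = 1/(1 − e^(−kτ)) ≈ 1.4008.
Single-dose peak C₀ = D/Vd = 92/99 ≈ 0.929 mg/L.
Steady-state peak Cmax,ss = C₀·R ≈ 0.929 × 1.4008 ≈ 1.301 mg/L.
Steady-state trough Cmin,ss = Cmax,ss·f ≈ 1.301 × 0.2861 ≈ 0.372 mg/L.
Trough 0.4 mg/L vs MEC 2 mg/L: subtherapeutic.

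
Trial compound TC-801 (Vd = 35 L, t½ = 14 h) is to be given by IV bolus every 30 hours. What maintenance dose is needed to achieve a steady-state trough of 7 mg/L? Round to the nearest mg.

837 mg

τ/t½ = 30/14 ≈ 2.1429, so f = (1/2)^(30/14) ≈ 0.226431.
Cmin,ss = (D/Vd)·f/(1−f), so D = Cmin,ss·Vd·(1−f)/f.
D = 7 × 35 × (1−f)/f ≈ 7 × 35 × 3.41636 ≈ 837.01 mg.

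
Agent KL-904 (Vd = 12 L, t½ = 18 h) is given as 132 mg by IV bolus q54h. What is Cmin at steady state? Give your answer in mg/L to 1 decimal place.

1.6 mg/L

τ = 54 h = 3 half-lives, so f = (1/2)^3 = 0.125.
Accumulation ratio R = 1/(1 − f) = 1/0.875 = 8/7.
Single-dose peak C₀ = D/Vd = 132/12 = 11 mg/L.
Steady-state peak Cmax,ss = C₀·R = 11 × 8/7 ≈ 12.571 mg/L.
Steady-state trough Cmin,ss = Cmax,ss·f ≈ 12.571 × 0.125 ≈ 1.571 mg/L.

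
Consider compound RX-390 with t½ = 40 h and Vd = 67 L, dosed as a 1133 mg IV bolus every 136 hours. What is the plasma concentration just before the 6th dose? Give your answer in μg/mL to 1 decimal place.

1.8 μg/mL

f = (1/2)^(τ/t½) = (1/2)^(136/40) ≈ 0.0947.
C₀ = D/Vd = 1133/67 ≈ 16.910 μg/mL.
Before the 6th dose, 5 doses have been given. Superposition: Cmin = C₀·(f + f² + … + f^5).
≈ 16.910 × (0.0947 + 0.0090 + 0.0008 + 0.0001 + 0.0000) ≈ 16.910 × 0.1046 ≈ 1.769 μg/mL.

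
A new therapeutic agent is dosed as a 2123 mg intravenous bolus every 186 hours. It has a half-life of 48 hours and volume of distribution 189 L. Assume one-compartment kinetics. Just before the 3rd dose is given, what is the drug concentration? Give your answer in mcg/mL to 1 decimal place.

f = (1/2)^(τ/t½) = (1/2)^(186/48) ≈ 0.0682.
C₀ = D/Vd = 2123/189 ≈ 11.233 mcg/mL.
Before the 3rd dose, 2 doses have been given. Superposition: Cmin = C₀·(f + f²).
≈ 11.233 × (0.0682 + 0.0047) ≈ 11.233 × 0.0729 ≈ 0.819 mcg/mL.

0.8 mcg/mL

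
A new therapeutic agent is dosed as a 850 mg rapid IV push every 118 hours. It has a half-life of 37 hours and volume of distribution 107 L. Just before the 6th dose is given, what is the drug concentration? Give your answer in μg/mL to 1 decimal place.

1.0 μg/mL

f = (1/2)^(τ/t½) = (1/2)^(118/37) ≈ 0.1096.
C₀ = D/Vd = 850/107 ≈ 7.944 μg/mL.
Before the 6th dose, 5 doses have been given. Superposition: Cmin = C₀·(f + f² + … + f^5).
≈ 7.944 × (0.1096 + 0.0120 + 0.0013 + 0.0001 + 0.0000) ≈ 7.944 × 0.1230 ≈ 0.977 μg/mL.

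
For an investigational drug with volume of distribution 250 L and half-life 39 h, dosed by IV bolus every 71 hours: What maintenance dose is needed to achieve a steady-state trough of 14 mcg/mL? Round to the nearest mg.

8862 mg

τ/t½ = 71/39 ≈ 1.8205, so f = (1/2)^(71/39) ≈ 0.283120.
Cmin,ss = (D/Vd)·f/(1−f), so D = Cmin,ss·Vd·(1−f)/f.
D = 14 × 250 × (1−f)/f ≈ 14 × 250 × 2.53207 ≈ 8862.25 mg.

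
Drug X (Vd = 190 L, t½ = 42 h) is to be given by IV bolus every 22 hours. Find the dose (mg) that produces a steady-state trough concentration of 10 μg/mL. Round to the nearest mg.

τ/t½ = 22/42 ≈ 0.52381, so f = (1/2)^(22/42) ≈ 0.695533.
Cmin,ss = (D/Vd)·f/(1−f), so D = Cmin,ss·Vd·(1−f)/f.
D = 10 × 190 × (1−f)/f ≈ 10 × 190 × 0.43775 ≈ 831.72 mg.

832 mg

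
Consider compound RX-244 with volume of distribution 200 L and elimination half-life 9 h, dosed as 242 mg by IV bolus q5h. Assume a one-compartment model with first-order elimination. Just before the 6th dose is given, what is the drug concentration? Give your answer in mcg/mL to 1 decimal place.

2.2 mcg/mL

f = (1/2)^(τ/t½) = (1/2)^(5/9) ≈ 0.6804.
C₀ = D/Vd = 242/200 ≈ 1.210 mcg/mL.
Before the 6th dose, 5 doses have been given. Superposition: Cmin = C₀·(f + f² + … + f^5).
≈ 1.210 × (0.6804 + 0.4629 + 0.3150 + 0.2143 + 0.1458) ≈ 1.210 × 1.8184 ≈ 2.200 mcg/mL.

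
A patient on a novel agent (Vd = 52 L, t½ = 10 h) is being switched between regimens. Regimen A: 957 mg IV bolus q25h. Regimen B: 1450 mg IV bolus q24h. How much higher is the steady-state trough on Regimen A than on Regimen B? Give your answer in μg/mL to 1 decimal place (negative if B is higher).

-2.6 μg/mL

Regimen A: f = (1/2)^(25/10) ≈ 0.1768; Cmin,ss = (957/52)·f/(1−f) ≈ 3.953 μg/mL.
Regimen B: f = (1/2)^(24/10) ≈ 0.1895; Cmin,ss = (1450/52)·f/(1−f) ≈ 6.520 μg/mL.
Difference ≈ 3.953 − 6.520 ≈ -2.567 μg/mL.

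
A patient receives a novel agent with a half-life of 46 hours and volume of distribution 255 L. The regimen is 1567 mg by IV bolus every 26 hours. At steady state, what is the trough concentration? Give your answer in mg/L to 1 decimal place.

12.8 mg/L

τ/t½ = 26/46 ≈ 0.56522, so fraction remaining f = (1/2)^(26/46) ≈ 0.6759.
At steady state, accumulation factor R = 1/(1 − e^(−kτ)) ≈ 3.0855.
Each bolus raises the concentration by D/Vd = 1567/255 ≈ 6.145 mg/L.
Cmax,ss = C₀/(1 − f) ≈ 6.145/0.3241 ≈ 18.960 mg/L.
One interval later, Cmin,ss = Cmax,ss·e^(−kτ) ≈ 18.960 × 0.6759 ≈ 12.815 mg/L.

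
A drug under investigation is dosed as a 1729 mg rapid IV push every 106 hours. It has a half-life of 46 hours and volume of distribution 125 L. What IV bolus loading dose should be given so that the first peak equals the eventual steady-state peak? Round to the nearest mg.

f = (1/2)^(106/46) ≈ 0.202452; accumulation ratio R = 1/(1−f) ≈ 1.25384.
Loading dose to hit Cmax,ss on first dose: D_load = D_maint·R ≈ 1729 × 1.25384 ≈ 2167.89 mg.

2168 mg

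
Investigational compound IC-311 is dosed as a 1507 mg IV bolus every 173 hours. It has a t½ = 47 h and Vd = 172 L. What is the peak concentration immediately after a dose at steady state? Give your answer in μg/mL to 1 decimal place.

Over one 173-h interval, 173/47 ≈ 3.6809 half-lives elapse, leaving f ≈ 0.0780 of each dose.
At steady state, accumulation factor R = 1/(1 − e^(−kτ)) ≈ 1.0846.
Single-dose peak C₀ = D/Vd = 1507/172 ≈ 8.762 μg/mL.
Cmax,ss = C₀/(1 − f) ≈ 8.762/0.9220 ≈ 9.503 μg/mL.

9.5 μg/mL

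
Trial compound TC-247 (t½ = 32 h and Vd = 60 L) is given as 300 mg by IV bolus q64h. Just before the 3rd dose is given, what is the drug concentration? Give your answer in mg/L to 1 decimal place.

1.6 mg/L

f = (1/2)^(τ/t½) = (1/2)^(64/32) ≈ 0.2500.
C₀ = D/Vd = 300/60 ≈ 5.000 mg/L.
Before the 3rd dose, 2 doses have been given. Superposition: Cmin = C₀·(f + f²).
≈ 5.000 × (0.2500 + 0.0625) ≈ 5.000 × 0.3125 ≈ 1.562 mg/L.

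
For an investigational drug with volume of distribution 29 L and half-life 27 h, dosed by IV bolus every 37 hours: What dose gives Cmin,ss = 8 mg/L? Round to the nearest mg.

368 mg

τ/t½ = 37/27 ≈ 1.3704, so f = (1/2)^(37/27) ≈ 0.386792.
Cmin,ss = (D/Vd)·f/(1−f), so D = Cmin,ss·Vd·(1−f)/f.
D = 8 × 29 × (1−f)/f ≈ 8 × 29 × 1.58537 ≈ 367.81 mg.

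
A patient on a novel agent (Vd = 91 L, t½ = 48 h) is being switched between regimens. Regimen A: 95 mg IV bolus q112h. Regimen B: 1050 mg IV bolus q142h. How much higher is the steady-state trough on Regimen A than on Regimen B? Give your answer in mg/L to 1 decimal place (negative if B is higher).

-1.4 mg/L

Regimen A: f = (1/2)^(112/48) ≈ 0.1984; Cmin,ss = (95/91)·f/(1−f) ≈ 0.258 mg/L.
Regimen B: f = (1/2)^(142/48) ≈ 0.1287; Cmin,ss = (1050/91)·f/(1−f) ≈ 1.704 mg/L.
Difference ≈ 0.258 − 1.704 ≈ -1.446 mg/L.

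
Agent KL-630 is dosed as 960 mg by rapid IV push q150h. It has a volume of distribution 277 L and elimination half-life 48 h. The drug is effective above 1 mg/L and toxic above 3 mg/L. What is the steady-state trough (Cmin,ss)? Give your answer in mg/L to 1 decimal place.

τ/t½ = 150/48 ≈ 3.125, so fraction remaining f = (1/2)^(150/48) ≈ 0.1146.
At steady state, accumulation factor R = 1/(1 − e^(−kτ)) ≈ 1.1294.
Single-dose peak C₀ = D/Vd = 960/277 ≈ 3.466 mg/L.
Steady-state peak Cmax,ss = C₀·R ≈ 3.466 × 1.1294 ≈ 3.915 mg/L.
Steady-state trough Cmin,ss = Cmax,ss·f ≈ 3.915 × 0.1146 ≈ 0.449 mg/L.
Trough 0.4 mg/L vs MEC 1 mg/L: subtherapeutic.

0.4 mg/L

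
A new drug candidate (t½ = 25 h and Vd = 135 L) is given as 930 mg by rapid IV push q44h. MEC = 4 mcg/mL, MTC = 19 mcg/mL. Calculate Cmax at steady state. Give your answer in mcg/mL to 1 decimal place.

9.8 mcg/mL

Over one 44-h interval, 44/25 ≈ 1.76 half-lives elapse, leaving f ≈ 0.2952 of each dose.
Accumulation ratio R = 1/(1 − f) ≈ 1/0.7048 ≈ 1.4188.
Single-dose peak C₀ = D/Vd = 930/135 ≈ 6.889 mcg/mL.
Steady-state peak Cmax,ss = C₀·R ≈ 6.889 × 1.4188 ≈ 9.774 mcg/mL.
Peak 9.8 mcg/mL vs MTC 19 mcg/mL: below toxic threshold.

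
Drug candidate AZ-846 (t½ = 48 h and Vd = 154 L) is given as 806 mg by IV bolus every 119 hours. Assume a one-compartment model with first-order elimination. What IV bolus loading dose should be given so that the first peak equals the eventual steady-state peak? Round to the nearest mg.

982 mg

f = (1/2)^(119/48) ≈ 0.179348; accumulation ratio R = 1/(1−f) ≈ 1.21854.
Loading dose to hit Cmax,ss on first dose: D_load = D_maint·R ≈ 806 × 1.21854 ≈ 982.14 mg.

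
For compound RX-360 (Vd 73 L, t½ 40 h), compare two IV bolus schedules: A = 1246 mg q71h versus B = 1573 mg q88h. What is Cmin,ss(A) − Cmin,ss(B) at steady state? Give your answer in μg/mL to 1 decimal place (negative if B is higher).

Regimen A: f = (1/2)^(71/40) ≈ 0.2922; Cmin,ss = (1246/73)·f/(1−f) ≈ 7.046 μg/mL.
Regimen B: f = (1/2)^(88/40) ≈ 0.2176; Cmin,ss = (1573/73)·f/(1−f) ≈ 5.993 μg/mL.
Difference ≈ 7.046 − 5.993 ≈ 1.053 μg/mL.

1.1 μg/mL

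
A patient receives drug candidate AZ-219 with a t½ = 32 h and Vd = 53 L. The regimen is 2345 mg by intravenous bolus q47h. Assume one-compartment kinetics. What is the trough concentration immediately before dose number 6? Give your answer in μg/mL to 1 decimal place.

f = (1/2)^(τ/t½) = (1/2)^(47/32) ≈ 0.3613.
C₀ = D/Vd = 2345/53 ≈ 44.245 μg/mL.
Before the 6th dose, 5 doses have been given. Superposition: Cmin = C₀·(f + f² + … + f^5).
≈ 44.245 × (0.3613 + 0.1305 + 0.0472 + 0.0170 + 0.0062) ≈ 44.245 × 0.5622 ≈ 24.875 μg/mL.

24.9 μg/mL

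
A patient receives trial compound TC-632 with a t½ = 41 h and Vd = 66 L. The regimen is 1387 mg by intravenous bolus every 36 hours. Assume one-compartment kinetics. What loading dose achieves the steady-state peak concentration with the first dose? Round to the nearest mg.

f = (1/2)^(36/41) ≈ 0.544103; accumulation ratio R = 1/(1−f) ≈ 2.19348.
Loading dose to hit Cmax,ss on first dose: D_load = D_maint·R ≈ 1387 × 2.19348 ≈ 3042.36 mg.

3042 mg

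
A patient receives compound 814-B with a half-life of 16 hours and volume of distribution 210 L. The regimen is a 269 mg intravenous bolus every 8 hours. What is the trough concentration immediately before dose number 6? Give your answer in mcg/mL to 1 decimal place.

f = (1/2)^(τ/t½) = (1/2)^(8/16) ≈ 0.7071.
C₀ = D/Vd = 269/210 ≈ 1.281 mcg/mL.
Before the 6th dose, 5 doses have been given. Superposition: Cmin = C₀·(f + f² + … + f^5).
≈ 1.281 × (0.7071 + 0.5000 + 0.3535 + 0.2500 + 0.1768) ≈ 1.281 × 1.9874 ≈ 2.546 mcg/mL.

2.5 mcg/mL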